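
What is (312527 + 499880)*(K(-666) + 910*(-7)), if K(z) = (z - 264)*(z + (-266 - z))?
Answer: 195798211070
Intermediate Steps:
K(z) = 70224 - 266*z (K(z) = (-264 + z)*(-266) = 70224 - 266*z)
(312527 + 499880)*(K(-666) + 910*(-7)) = (312527 + 499880)*((70224 - 266*(-666)) + 910*(-7)) = 812407*((70224 + 177156) - 6370) = 812407*(247380 - 6370) = 812407*241010 = 195798211070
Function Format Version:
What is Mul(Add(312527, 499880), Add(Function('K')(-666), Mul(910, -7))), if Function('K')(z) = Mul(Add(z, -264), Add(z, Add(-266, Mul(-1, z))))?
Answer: 195798211070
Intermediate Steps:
Function('K')(z) = Add(70224, Mul(-266, z)) (Function('K')(z) = Mul(Add(-264, z), -266) = Add(70224, Mul(-266, z)))
Mul(Add(312527, 499880), Add(Function('K')(-666), Mul(910, -7))) = Mul(Add(312527, 499880), Add(Add(70224, Mul(-266, -666)), Mul(910, -7))) = Mul(812407, Add(Add(70224, 177156), -6370)) = Mul(812407, Add(247380, -6370)) = Mul(812407, 241010) = 195798211070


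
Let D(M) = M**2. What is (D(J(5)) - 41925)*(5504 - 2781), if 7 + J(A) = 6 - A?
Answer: -114063747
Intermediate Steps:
J(A) = -1 - A (J(A) = -7 + (6 - A) = -1 - A)
(D(J(5)) - 41925)*(5504 - 2781) = ((-1 - 1*5)**2 - 41925)*(5504 - 2781) = ((-1 - 5)**2 - 41925)*2723 = ((-6)**2 - 41925)*2723 = (36 - 41925)*2723 = -41889*2723 = -114063747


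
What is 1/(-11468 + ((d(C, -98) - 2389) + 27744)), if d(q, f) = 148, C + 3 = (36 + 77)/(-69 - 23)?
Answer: 1/14035 ≈ 7.1250e-5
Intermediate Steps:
C = -389/92 (C = -3 + (36 + 77)/(-69 - 23) = -3 + 113/(-92) = -3 + 113*(-1/92) = -3 - 113/92 = -389/92 ≈ -4.2283)
1/(-11468 + ((d(C, -98) - 2389) + 27744)) = 1/(-11468 + ((148 - 2389) + 27744)) = 1/(-11468 + (-2241 + 27744)) = 1/(-11468 + 25503) = 1/14035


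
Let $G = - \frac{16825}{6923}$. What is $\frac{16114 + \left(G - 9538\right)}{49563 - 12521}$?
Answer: $\frac{45508823}{256441766} \approx 0.17746$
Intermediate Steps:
$G = - \frac{16825}{6923}$ ($G = \left(-16825\right) \frac{1}{6923} = - \frac{16825}{6923} \approx -2.4303$)
$\frac{16114 + \left(G - 9538\right)}{49563 - 12521} = \frac{16114 - \frac{66048399}{6923}}{49563 - 12521} = \frac{16114 - \frac{66048399}{6923}}{37042} = \left(16114 - \frac{66048399}{6923}\right) \frac{1}{37042} = \frac{45508823}{6923} \cdot \frac{1}{37042} = \frac{45508823}{256441766}$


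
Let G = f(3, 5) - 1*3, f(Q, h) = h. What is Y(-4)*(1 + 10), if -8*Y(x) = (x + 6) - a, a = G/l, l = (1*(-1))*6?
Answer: -77/24 ≈ -3.2083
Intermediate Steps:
G = 2 (G = 5 - 1*3 = 5 - 3 = 2)
l = -6 (l = -1*6 = -6)
a = -⅓ (a = 2/(-6) = 2*(-⅙) = -⅓ ≈ -0.33333)
Y(x) = -19/24 - x/8 (Y(x) = -((x + 6) - 1*(-⅓))/8 = -((6 + x) + ⅓)/8 = -(19/3 + x)/8 = -19/24 - x/8)
Y(-4)*(1 + 10) = (-19/24 - ⅛*(-4))*(1 + 10) = (-19/24 + ½)*11 = -7/24*11 = -77/24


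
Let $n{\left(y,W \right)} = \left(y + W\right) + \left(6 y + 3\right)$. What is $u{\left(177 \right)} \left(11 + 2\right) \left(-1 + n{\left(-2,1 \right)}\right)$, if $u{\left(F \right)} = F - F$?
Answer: $0$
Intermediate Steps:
$u{\left(F \right)} = 0$
$n{\left(y,W \right)} = 3 + W + 7 y$ ($n{\left(y,W \right)} = \left(W + y\right) + \left(3 + 6 y\right) = 3 + W + 7 y$)
$u{\left(177 \right)} \left(11 + 2\right) \left(-1 + n{\left(-2,1 \right)}\right) = 0 \left(11 + 2\right) \left(-1 + \left(3 + 1 + 7 \left(-2\right)\right)\right) = 0 \cdot 13 \left(-1 + \left(3 + 1 - 14\right)\right) = 0 \cdot 13 \left(-1 - 10\right) = 0 \cdot 13 \left(-11\right) = 0 \left(-143\right) = 0$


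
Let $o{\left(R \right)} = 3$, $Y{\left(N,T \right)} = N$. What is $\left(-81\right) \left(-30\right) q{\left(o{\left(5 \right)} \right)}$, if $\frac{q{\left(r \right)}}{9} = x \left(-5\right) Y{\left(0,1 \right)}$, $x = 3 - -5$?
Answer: $0$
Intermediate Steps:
$x = 8$ ($x = 3 + 5 = 8$)
$q{\left(r \right)} = 0$ ($q{\left(r \right)} = 9 \cdot 8 \left(-5\right) 0 = 9 \left(\left(-40\right) 0\right) = 9 \cdot 0 = 0$)
$\left(-81\right) \left(-30\right) q{\left(o{\left(5 \right)} \right)} = \left(-81\right) \left(-30\right) 0 = 2430 \cdot 0 = 0$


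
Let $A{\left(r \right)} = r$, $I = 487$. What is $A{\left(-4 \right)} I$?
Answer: $-1948$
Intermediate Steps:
$A{\left(-4 \right)} I = \left(-4\right) 487 = -1948$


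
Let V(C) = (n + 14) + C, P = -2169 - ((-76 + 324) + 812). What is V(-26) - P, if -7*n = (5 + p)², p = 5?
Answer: 22419/7 ≈ 3202.7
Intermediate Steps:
n = -100/7 (n = -(5 + 5)²/7 = -⅐*10² = -⅐*100 = -100/7 ≈ -14.286)
P = -3229 (P = -2169 - (248 + 812) = -2169 - 1*1060 = -2169 - 1060 = -3229)
V(C) = -2/7 + C (V(C) = (-100/7 + 14) + C = -2/7 + C)
V(-26) - P = (-2/7 - 26) - 1*(-3229) = -184/7 + 3229 = 22419/7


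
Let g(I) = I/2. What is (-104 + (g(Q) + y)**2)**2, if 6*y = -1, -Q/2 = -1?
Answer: 13830961/1296 ≈ 10672.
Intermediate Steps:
Q = 2 (Q = -2*(-1) = 2)
y = -1/6 (y = (1/6)*(-1) = -1/6 ≈ -0.16667)
g(I) = I/2 (g(I) = I*(1/2) = I/2)
(-104 + (g(Q) + y)**2)**2 = (-104 + ((1/2)*2 - 1/6)**2)**2 = (-104 + (1 - 1/6)**2)**2 = (-104 + (5/6)**2)**2 = (-104 + 25/36)**2 = (-3719/36)**2 = 13830961/1296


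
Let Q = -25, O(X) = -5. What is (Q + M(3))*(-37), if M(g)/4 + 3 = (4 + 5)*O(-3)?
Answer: 8029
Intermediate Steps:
M(g) = -192 (M(g) = -12 + 4*((4 + 5)*(-5)) = -12 + 4*(9*(-5)) = -12 + 4*(-45) = -12 - 180 = -192)
(Q + M(3))*(-37) = (-25 - 192)*(-37) = -217*(-37) = 8029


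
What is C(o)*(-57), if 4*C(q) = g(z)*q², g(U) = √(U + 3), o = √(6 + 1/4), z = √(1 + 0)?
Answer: -1425/8 ≈ -178.13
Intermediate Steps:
z = 1 (z = √1 = 1)
o = 5/2 (o = √(6 + ¼) = √(25/4) = 5/2 ≈ 2.5000)
g(U) = √(3 + U)
C(q) = q²/2 (C(q) = (√(3 + 1)*q²)/4 = (√4*q²)/4 = (2*q²)/4 = q²/2)
C(o)*(-57) = ((5/2)²/2)*(-57) = ((½)*(25/4))*(-57) = (25/8)*(-57) = -1425/8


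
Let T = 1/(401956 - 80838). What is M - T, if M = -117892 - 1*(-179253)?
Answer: 19704121597/321118 ≈ 61361.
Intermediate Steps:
T = 1/321118 ≈ 3.1141e-6
M = 61361 (M = -117892 + 179253 = 61361)
M - T = 61361 - 1*1/321118 = 61361 - 1/321118 = 19704121597/321118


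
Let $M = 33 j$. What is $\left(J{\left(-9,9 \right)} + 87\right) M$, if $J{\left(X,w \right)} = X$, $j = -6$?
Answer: $-15444$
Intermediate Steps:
$M = -198$ ($M = 33 \left(-6\right) = -198$)
$\left(J{\left(-9,9 \right)} + 87\right) M = \left(-9 + 87\right) \left(-198\right) = 78 \left(-198\right) = -15444$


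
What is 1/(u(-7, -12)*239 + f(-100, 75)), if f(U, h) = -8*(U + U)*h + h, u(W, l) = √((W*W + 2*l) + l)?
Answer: 120075/14417263052 - 239*√13/14417263052 ≈ 8.2688e-6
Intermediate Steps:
u(W, l) = √(W² + 3*l) (u(W, l) = √((W² + 2*l) + l) = √(W² + 3*l))
f(U, h) = h - 16*U*h (f(U, h) = -8*2*U*h + h = -16*U*h + h = h - 16*U*h)
1/(u(-7, -12)*239 + f(-100, 75)) = 1/(√((-7)² + 3*(-12))*239 + 75*(1 - 16*(-100))) = 1/(√(49 - 36)*239 + 75*(1 + 1600)) = 1/(√13*239 + 75*1601) = 1/(239*√13 + 120075) = 1/(120075 + 239*√13)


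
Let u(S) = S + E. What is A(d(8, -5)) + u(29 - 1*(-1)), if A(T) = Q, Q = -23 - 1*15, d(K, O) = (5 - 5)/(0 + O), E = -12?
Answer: -20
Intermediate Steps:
d(K, O) = 0 (d(K, O) = 0/O = 0)
Q = -38 (Q = -23 - 15 = -38)
A(T) = -38
u(S) = -12 + S (u(S) = S - 12 = -12 + S)
A(d(8, -5)) + u(29 - 1*(-1)) = -38 + (-12 + (29 - 1*(-1))) = -38 + (-12 + (29 + 1)) = -38 + (-12 + 30) = -38 + 18 = -20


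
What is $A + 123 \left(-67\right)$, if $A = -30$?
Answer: $-8271$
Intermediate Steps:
$A + 123 \left(-67\right) = -30 + 123 \left(-67\right) = -30 - 8241 = -8271$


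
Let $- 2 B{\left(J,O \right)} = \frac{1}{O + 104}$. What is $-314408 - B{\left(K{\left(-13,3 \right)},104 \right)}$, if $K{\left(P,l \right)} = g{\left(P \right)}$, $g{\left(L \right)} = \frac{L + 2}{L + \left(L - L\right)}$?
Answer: $- \frac{130793727}{416} \approx -3.1441 \cdot 10^{5}$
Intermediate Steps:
$g{\left(L \right)} = \frac{2 + L}{L}$ ($g{\left(L \right)} = \frac{2 + L}{L + 0} = \frac{2 + L}{L}$)
$K{\left(P,l \right)} = \frac{2 + P}{P}$
$B{\left(J,O \right)} = - \frac{1}{2 \left(104 + O\right)}$ ($B{\left(J,O \right)} = - \frac{1}{2 \left(O + 104\right)} = - \frac{1}{2 \left(104 + O\right)}$)
$-314408 - B{\left(K{\left(-13,3 \right)},104 \right)} = -314408 - - \frac{1}{208 + 2 \cdot 104} = -314408 - - \frac{1}{208 + 208} = -314408 - - \frac{1}{416} = -314408 + \frac{1}{416} = - \frac{130793727}{416}$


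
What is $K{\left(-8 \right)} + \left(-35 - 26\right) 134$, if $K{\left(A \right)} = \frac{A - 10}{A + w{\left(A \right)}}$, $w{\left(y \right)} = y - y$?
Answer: $- \frac{32687}{4} \approx -8171.8$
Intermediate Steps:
$w{\left(y \right)} = 0$
$K{\left(A \right)} = \frac{-10 + A}{A}$ ($K{\left(A \right)} = \frac{A - 10}{A + 0} = \frac{-10 + A}{A}$)
$K{\left(-8 \right)} + \left(-35 - 26\right) 134 = \frac{-10 - 8}{-8} + \left(-35 - 26\right) 134 = \left(- \frac{1}{8}\right) \left(-18\right) + \left(-35 - 26\right) 134 = \frac{9}{4} - 8174 = - \frac{32687}{4}$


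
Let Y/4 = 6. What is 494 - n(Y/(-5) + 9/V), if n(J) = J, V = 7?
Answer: 17413/35 ≈ 497.51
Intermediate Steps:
Y = 24 (Y = 4*6 = 24)
494 - n(Y/(-5) + 9/V) = 494 - (24/(-5) + 9/7) = 494 - (24*(-1/5) + 9*(1/7)) = 494 - (-24/5 + 9/7) = 494 - 1*(-123/35) = 494 + 123/35 = 17413/35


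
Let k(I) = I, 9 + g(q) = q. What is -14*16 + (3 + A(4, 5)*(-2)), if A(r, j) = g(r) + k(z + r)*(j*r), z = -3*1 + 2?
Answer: -331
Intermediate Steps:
g(q) = -9 + q
z = -1 (z = -3 + 2 = -1)
A(r, j) = -9 + r + j*r*(-1 + r) (A(r, j) = (-9 + r) + (-1 + r)*(j*r) = (-9 + r) + j*r*(-1 + r) = -9 + r + j*r*(-1 + r))
-14*16 + (3 + A(4, 5)*(-2)) = -14*16 + (3 + (-9 + 4 + 5*4*(-1 + 4))*(-2)) = -224 + (3 + (-9 + 4 + 5*4*3)*(-2)) = -224 + (3 + (-9 + 4 + 60)*(-2)) = -224 + (3 + 55*(-2)) = -224 + (3 - 110) = -224 - 107 = -331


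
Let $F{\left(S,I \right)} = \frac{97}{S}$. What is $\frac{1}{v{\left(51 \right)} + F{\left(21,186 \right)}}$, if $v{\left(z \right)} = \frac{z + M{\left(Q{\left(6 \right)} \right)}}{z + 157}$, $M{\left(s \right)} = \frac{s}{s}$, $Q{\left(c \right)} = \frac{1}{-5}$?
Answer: $\frac{84}{409} \approx 0.20538$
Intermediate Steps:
$Q{\left(c \right)} = - \frac{1}{5}$
$M{\left(s \right)} = 1$
$v{\left(z \right)} = \frac{1 + z}{157 + z}$ ($v{\left(z \right)} = \frac{z + 1}{z + 157} = \frac{1 + z}{157 + z}$)
$\frac{1}{v{\left(51 \right)} + F{\left(21,186 \right)}} = \frac{1}{\frac{1 + 51}{157 + 51} + \frac{97}{21}} = \frac{1}{\frac{1}{208} \cdot 52 + 97 \cdot \frac{1}{21}} = \frac{1}{\frac{1}{208} \cdot 52 + \frac{97}{21}} = \frac{1}{\frac{1}{4} + \frac{97}{21}} = \frac{1}{\frac{409}{84}} = \frac{84}{409}$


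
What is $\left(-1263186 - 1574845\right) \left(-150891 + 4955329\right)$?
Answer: $-13635143981578$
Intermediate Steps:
$\left(-1263186 - 1574845\right) \left(-150891 + 4955329\right) = \left(-2838031\right) 4804438 = -13635143981578$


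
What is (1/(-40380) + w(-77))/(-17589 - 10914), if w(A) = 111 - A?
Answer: -7591439/1150951140 ≈ -0.0065958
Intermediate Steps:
(1/(-40380) + w(-77))/(-17589 - 10914) = (1/(-40380) + (111 - 1*(-77)))/(-17589 - 10914) = (-1/40380 + (111 + 77))/(-28503) = (-1/40380 + 188)*(-1/28503) = (7591439/40380)*(-1/28503) = -7591439/1150951140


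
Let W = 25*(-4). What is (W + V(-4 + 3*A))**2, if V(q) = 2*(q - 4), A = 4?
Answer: 8464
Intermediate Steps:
W = -100
V(q) = -8 + 2*q (V(q) = 2*(-4 + q) = -8 + 2*q)
(W + V(-4 + 3*A))**2 = (-100 + (-8 + 2*(-4 + 3*4)))**2 = (-100 + (-8 + 2*(-4 + 12)))**2 = (-100 + (-8 + 2*8))**2 = (-100 + (-8 + 16))**2 = (-100 + 8)**2 = (-92)**2 = 8464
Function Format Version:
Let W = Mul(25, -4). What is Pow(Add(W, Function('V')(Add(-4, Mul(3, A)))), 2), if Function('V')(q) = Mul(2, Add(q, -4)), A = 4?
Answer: 8464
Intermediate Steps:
W = -100
Function('V')(q) = Add(-8, Mul(2, q)) (Function('V')(q) = Mul(2, Add(-4, q)) = Add(-8, Mul(2, q)))
Pow(Add(W, Function('V')(Add(-4, Mul(3, A)))), 2) = Pow(Add(-100, Add(-8, Mul(2, Add(-4, Mul(3, 4))))), 2) = Pow(Add(-100, Add(-8, Mul(2, Add(-4, 12)))), 2) = Pow(Add(-100, Add(-8, Mul(2, 8))), 2) = Pow(Add(-100, Add(-8, 16)), 2) = Pow(Add(-100, 8), 2) = Pow(-92, 2) = 8464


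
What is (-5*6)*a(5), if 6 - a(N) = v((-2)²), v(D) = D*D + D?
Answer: 420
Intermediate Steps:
v(D) = D + D² (v(D) = D² + D = D + D²)
a(N) = -14 (a(N) = 6 - (-2)²*(1 + (-2)²) = 6 - 4*(1 + 4) = 6 - 4*5 = 6 - 1*20 = 6 - 20 = -14)
(-5*6)*a(5) = -5*6*(-14) = -30*(-14) = 420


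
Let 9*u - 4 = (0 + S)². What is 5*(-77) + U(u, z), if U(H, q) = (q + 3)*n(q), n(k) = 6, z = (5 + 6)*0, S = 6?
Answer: -367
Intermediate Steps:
z = 0 (z = 11*0 = 0)
u = 40/9 (u = 4/9 + (0 + 6)²/9 = 4/9 + (⅑)*6² = 4/9 + (⅑)*36 = 4/9 + 4 = 40/9 ≈ 4.4444)
U(H, q) = 18 + 6*q (U(H, q) = (q + 3)*6 = (3 + q)*6 = 18 + 6*q)
5*(-77) + U(u, z) = 5*(-77) + (18 + 6*0) = -385 + (18 + 0) = -385 + 18 = -367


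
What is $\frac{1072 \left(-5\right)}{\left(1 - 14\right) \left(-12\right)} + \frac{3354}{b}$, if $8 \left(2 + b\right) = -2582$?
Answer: $- \frac{754628}{16887} \approx -44.687$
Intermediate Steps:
$b = - \frac{1299}{4}$ ($b = -2 + \frac{1}{8} \left(-2582\right) = -2 - \frac{1291}{4} = - \frac{1299}{4} \approx -324.75$)
$\frac{1072 \left(-5\right)}{\left(1 - 14\right) \left(-12\right)} + \frac{3354}{b} = \frac{1072 \left(-5\right)}{\left(1 - 14\right) \left(-12\right)} + \frac{3354}{- \frac{1299}{4}} = - \frac{5360}{\left(-13\right) \left(-12\right)} + 3354 \left(- \frac{4}{1299}\right) = - \frac{5360}{156} - \frac{4472}{433} = \left(-5360\right) \frac{1}{156} - \frac{4472}{433} = - \frac{1340}{39} - \frac{4472}{433} = - \frac{754628}{16887}$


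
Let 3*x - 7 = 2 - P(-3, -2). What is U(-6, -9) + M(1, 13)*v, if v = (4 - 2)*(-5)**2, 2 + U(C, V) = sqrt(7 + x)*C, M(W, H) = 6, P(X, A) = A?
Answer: 298 - 8*sqrt(6) ≈ 278.40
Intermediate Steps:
x = 11/3 (x = 7/3 + (2 - 1*(-2))/3 = 7/3 + (2 + 2)/3 = 7/3 + (1/3)*4 = 7/3 + 4/3 = 11/3 ≈ 3.6667)
U(C, V) = -2 + 4*C*sqrt(6)/3 (U(C, V) = -2 + sqrt(7 + 11/3)*C = -2 + sqrt(32/3)*C = -2 + (4*sqrt(6)/3)*C = -2 + 4*C*sqrt(6)/3)
v = 50 (v = 2*25 = 50)
U(-6, -9) + M(1, 13)*v = (-2 + (4/3)*(-6)*sqrt(6)) + 6*50 = (-2 - 8*sqrt(6)) + 300 = 298 - 8*sqrt(6)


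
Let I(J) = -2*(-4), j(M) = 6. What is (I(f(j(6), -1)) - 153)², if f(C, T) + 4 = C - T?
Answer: 21025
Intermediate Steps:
f(C, T) = -4 + C - T (f(C, T) = -4 + (C - T) = -4 + C - T)
I(J) = 8
(I(f(j(6), -1)) - 153)² = (8 - 153)² = (-145)² = 21025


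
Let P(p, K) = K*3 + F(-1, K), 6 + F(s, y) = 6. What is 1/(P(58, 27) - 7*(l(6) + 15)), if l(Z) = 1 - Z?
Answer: 1/11 ≈ 0.090909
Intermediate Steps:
F(s, y) = 0 (F(s, y) = -6 + 6 = 0)
P(p, K) = 3*K (P(p, K) = K*3 + 0 = 3*K + 0 = 3*K)
1/(P(58, 27) - 7*(l(6) + 15)) = 1/(3*27 - 7*((1 - 1*6) + 15)) = 1/(81 - 7*((1 - 6) + 15)) = 1/(81 - 7*(-5 + 15)) = 1/(81 - 7*10) = 1/(81 - 70) = 1/11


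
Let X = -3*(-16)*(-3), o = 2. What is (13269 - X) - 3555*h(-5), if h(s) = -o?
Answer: 20523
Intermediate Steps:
X = -144 (X = 48*(-3) = -144)
h(s) = -2 (h(s) = -1*2 = -2)
(13269 - X) - 3555*h(-5) = (13269 - 1*(-144)) - 3555*(-2) = (13269 + 144) - 1*(-7110) = 13413 + 7110 = 20523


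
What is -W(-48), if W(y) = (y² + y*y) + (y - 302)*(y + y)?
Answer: -38208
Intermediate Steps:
W(y) = 2*y² + 2*y*(-302 + y) (W(y) = (y² + y²) + (-302 + y)*(2*y) = 2*y² + 2*y*(-302 + y))
-W(-48) = -4*(-48)*(-151 - 48) = -4*(-48)*(-199) = -1*38208 = -38208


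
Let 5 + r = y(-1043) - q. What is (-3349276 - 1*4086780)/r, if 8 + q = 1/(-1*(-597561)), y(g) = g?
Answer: 4443497059416/621463441 ≈ 7150.1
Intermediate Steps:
q = -4780487/597561 (q = -8 + 1/(-1*(-597561)) = -8 + 1/597561 = -4780487/597561 ≈ -8.0000)
r = -621463441/597561 (r = -5 + (-1043 - 1*(-4780487/597561)) = -5 + (-1043 + 4780487/597561) = -5 - 618475636/597561 = -621463441/597561 ≈ -1040.0)
(-3349276 - 1*4086780)/r = (-3349276 - 1*4086780)/(-621463441/597561) = (-3349276 - 4086780)*(-597561/621463441) = -7436056*(-597561/621463441) = 4443497059416/621463441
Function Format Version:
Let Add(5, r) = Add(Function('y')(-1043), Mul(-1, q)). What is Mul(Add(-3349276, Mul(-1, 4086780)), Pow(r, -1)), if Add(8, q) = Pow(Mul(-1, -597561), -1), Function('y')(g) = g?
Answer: Rational(4443497059416, 621463441) ≈ 7150.1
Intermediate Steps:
q = Rational(-4780487, 597561) (q = Add(-8, Pow(Mul(-1, -597561), -1)) = Add(-8, Pow(597561, -1)) = Add(-8, Rational(1, 597561)) = Rational(-4780487, 597561) ≈ -8.0000)
r = Rational(-621463441, 597561) (r = Add(-5, Add(-1043, Mul(-1, Rational(-4780487, 597561)))) = Add(-5, Add(-1043, Rational(4780487, 597561))) = Add(-5, Rational(-618475636, 597561)) = Rational(-621463441, 597561) ≈ -1040.0)
Mul(Add(-3349276, Mul(-1, 4086780)), Pow(r, -1)) = Mul(Add(-3349276, Mul(-1, 4086780)), Pow(Rational(-621463441, 597561), -1)) = Mul(Add(-3349276, -4086780), Rational(-597561, 621463441)) = Mul(-7436056, Rational(-597561, 621463441)) = Rational(4443497059416, 621463441)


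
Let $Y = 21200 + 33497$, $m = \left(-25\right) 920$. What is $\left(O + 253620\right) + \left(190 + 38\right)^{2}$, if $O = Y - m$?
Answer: $383301$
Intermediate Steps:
$m = -23000$
$Y = 54697$
$O = 77697$ ($O = 54697 - -23000 = 54697 + 23000 = 77697$)
$\left(O + 253620\right) + \left(190 + 38\right)^{2} = \left(77697 + 253620\right) + \left(190 + 38\right)^{2} = 331317 + 228^{2} = 331317 + 51984 = 383301$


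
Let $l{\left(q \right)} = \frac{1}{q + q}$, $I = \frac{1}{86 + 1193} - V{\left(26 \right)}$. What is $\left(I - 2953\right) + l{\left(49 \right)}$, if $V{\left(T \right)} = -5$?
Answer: $- \frac{369506839}{125342} \approx -2948.0$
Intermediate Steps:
$I = \frac{6396}{1279}$ ($I = \frac{1}{86 + 1193} - -5 = \frac{1}{1279} + 5 = \frac{6396}{1279} \approx 5.0008$)
$l{\left(q \right)} = \frac{1}{2 q}$
$\left(I - 2953\right) + l{\left(49 \right)} = \left(\frac{6396}{1279} - 2953\right) + \frac{1}{2 \cdot 49} = - \frac{3770491}{1279} + \frac{1}{2} \cdot \frac{1}{49} = - \frac{3770491}{1279} + \frac{1}{98} = - \frac{369506839}{125342}$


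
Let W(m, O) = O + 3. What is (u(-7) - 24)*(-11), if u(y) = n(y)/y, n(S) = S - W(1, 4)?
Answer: 242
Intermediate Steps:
W(m, O) = 3 + O
n(S) = -7 + S (n(S) = S - (3 + 4) = S - 1*7 = S - 7 = -7 + S)
u(y) = (-7 + y)/y
(u(-7) - 24)*(-11) = ((-7 - 7)/(-7) - 24)*(-11) = (-⅐*(-14) - 24)*(-11) = (2 - 24)*(-11) = -22*(-11) = 242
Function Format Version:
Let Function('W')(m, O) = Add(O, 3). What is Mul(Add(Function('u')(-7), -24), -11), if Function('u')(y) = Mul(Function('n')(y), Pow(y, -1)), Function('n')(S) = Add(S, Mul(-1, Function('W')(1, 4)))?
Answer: 242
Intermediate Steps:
Function('W')(m, O) = Add(3, O)
Function('n')(S) = Add(-7, S) (Function('n')(S) = Add(S, Mul(-1, Add(3, 4))) = Add(S, Mul(-1, 7)) = Add(S, -7) = Add(-7, S))
Function('u')(y) = Mul(Pow(y, -1), Add(-7, y)) (Function('u')(y) = Mul(Add(-7, y), Pow(y, -1)) = Mul(Pow(y, -1), Add(-7, y)))
Mul(Add(Function('u')(-7), -24), -11) = Mul(Add(Mul(Pow(-7, -1), Add(-7, -7)), -24), -11) = Mul(Add(Mul(Rational(-1, 7), -14), -24), -11) = Mul(Add(2, -24), -11) = Mul(-22, -11) = 242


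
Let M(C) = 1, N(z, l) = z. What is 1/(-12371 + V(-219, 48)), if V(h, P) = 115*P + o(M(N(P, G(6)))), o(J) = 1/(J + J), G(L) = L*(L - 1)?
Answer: -2/13701 ≈ -0.00014597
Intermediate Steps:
G(L) = L*(-1 + L)
o(J) = 1/(2*J)
V(h, P) = ½ + 115*P (V(h, P) = 115*P + (½)/1 = 115*P + (½)*1 = 115*P + ½ = ½ + 115*P)
1/(-12371 + V(-219, 48)) = 1/(-12371 + (½ + 115*48)) = 1/(-12371 + (½ + 5520)) = 1/(-12371 + 11041/2) = 1/(-13701/2) = -2/13701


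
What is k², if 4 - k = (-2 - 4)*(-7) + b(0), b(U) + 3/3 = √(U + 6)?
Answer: (37 + √6)² ≈ 1556.3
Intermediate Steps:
b(U) = -1 + √(6 + U) (b(U) = -1 + √(U + 6) = -1 + √(6 + U))
k = -37 - √6 (k = 4 - ((-2 - 4)*(-7) + (-1 + √(6 + 0))) = 4 - (-6*(-7) + (-1 + √6)) = 4 - (42 + (-1 + √6)) = 4 - (41 + √6) = 4 + (-41 - √6) = -37 - √6 ≈ -39.449)
k² = (-37 - √6)²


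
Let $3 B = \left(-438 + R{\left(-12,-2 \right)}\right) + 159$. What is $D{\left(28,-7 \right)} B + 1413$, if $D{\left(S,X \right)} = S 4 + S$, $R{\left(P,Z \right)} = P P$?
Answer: $-4887$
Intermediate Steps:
$R{\left(P,Z \right)} = P^{2}$
$D{\left(S,X \right)} = 5 S$ ($D{\left(S,X \right)} = 4 S + S = 5 S$)
$B = -45$ ($B = \frac{\left(-438 + \left(-12\right)^{2}\right) + 159}{3} = \frac{\left(-438 + 144\right) + 159}{3} = \frac{-294 + 159}{3} = \frac{1}{3} \left(-135\right) = -45$)
$D{\left(28,-7 \right)} B + 1413 = 5 \cdot 28 \left(-45\right) + 1413 = 140 \left(-45\right) + 1413 = -6300 + 1413 = -4887$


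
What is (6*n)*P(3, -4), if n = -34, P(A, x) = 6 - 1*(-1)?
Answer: -1428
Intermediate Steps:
P(A, x) = 7 (P(A, x) = 6 + 1 = 7)
(6*n)*P(3, -4) = (6*(-34))*7 = -204*7 = -1428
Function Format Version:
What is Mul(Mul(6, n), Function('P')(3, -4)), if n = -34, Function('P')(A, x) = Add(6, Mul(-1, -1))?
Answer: -1428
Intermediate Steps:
Function('P')(A, x) = 7 (Function('P')(A, x) = Add(6, 1) = 7)
Mul(Mul(6, n), Function('P')(3, -4)) = Mul(Mul(6, -34), 7) = Mul(-204, 7) = -1428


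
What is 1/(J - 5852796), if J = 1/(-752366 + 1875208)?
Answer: -1122842/6571765166231 ≈ -1.7086e-7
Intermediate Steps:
J = 1/1122842 ≈ 8.9060e-7
1/(J - 5852796) = 1/(1/1122842 - 5852796) = 1/(-6571765166231/1122842) = -1122842/6571765166231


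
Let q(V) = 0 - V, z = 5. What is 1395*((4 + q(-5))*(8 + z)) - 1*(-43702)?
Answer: 206917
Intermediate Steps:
q(V) = -V
1395*((4 + q(-5))*(8 + z)) - 1*(-43702) = 1395*((4 - 1*(-5))*(8 + 5)) - 1*(-43702) = 1395*((4 + 5)*13) + 43702 = 1395*(9*13) + 43702 = 1395*117 + 43702 = 163215 + 43702 = 206917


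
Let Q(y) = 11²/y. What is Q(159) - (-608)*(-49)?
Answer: -4736807/159 ≈ -29791.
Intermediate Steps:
Q(y) = 121/y
Q(159) - (-608)*(-49) = 121/159 - (-608)*(-49) = 121*(1/159) - 1*29792 = 121/159 - 29792 = -4736807/159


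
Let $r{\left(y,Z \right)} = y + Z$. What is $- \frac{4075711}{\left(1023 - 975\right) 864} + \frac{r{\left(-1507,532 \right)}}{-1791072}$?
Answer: $- \frac{2816300701}{28657152} \approx -98.276$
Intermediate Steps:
$r{\left(y,Z \right)} = Z + y$
$- \frac{4075711}{\left(1023 - 975\right) 864} + \frac{r{\left(-1507,532 \right)}}{-1791072} = - \frac{4075711}{\left(1023 - 975\right) 864} + \frac{532 - 1507}{-1791072} = - \frac{4075711}{48 \cdot 864} - - \frac{325}{597024} = - \frac{4075711}{41472} + \frac{325}{597024} = - \frac{2816300701}{28657152}$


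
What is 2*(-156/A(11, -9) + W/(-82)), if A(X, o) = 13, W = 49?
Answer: -1033/41 ≈ -25.195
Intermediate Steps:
2*(-156/A(11, -9) + W/(-82)) = 2*(-156/13 + 49/(-82)) = 2*(-156*1/13 + 49*(-1/82)) = 2*(-12 - 49/82) = 2*(-1033/82) = -1033/41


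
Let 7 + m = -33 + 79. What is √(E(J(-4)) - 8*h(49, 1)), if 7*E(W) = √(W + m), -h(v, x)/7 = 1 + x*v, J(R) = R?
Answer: √(137200 + 7*√35)/7 ≈ 52.923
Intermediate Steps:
m = 39 (m = -7 + (-33 + 79) = -7 + 46 = 39)
h(v, x) = -7 - 7*v*x (h(v, x) = -7*(1 + x*v) = -7*(1 + v*x) = -7 - 7*v*x)
E(W) = √(39 + W)/7 (E(W) = √(W + 39)/7 = √(39 + W)/7)
√(E(J(-4)) - 8*h(49, 1)) = √(√(39 - 4)/7 - 8*(-7 - 7*49*1)) = √(√35/7 - 8*(-7 - 343)) = √(√35/7 - 8*(-350)) = √(√35/7 + 2800) = √(2800 + √35/7)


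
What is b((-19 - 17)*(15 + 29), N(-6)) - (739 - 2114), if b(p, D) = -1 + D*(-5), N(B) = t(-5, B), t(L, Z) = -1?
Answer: 1379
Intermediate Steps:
N(B) = -1
b(p, D) = -1 - 5*D
b((-19 - 17)*(15 + 29), N(-6)) - (739 - 2114) = (-1 - 5*(-1)) - (739 - 2114) = (-1 + 5) - 1*(-1375) = 4 + 1375 = 1379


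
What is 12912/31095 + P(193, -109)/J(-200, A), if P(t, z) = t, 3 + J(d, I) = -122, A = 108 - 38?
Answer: -292489/259125 ≈ -1.1288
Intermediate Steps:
A = 70
J(d, I) = -125 (J(d, I) = -3 - 122 = -125)
12912/31095 + P(193, -109)/J(-200, A) = 12912/31095 + 193/(-125) = 12912*(1/31095) + 193*(-1/125) = 4304/10365 - 193/125 = -292489/259125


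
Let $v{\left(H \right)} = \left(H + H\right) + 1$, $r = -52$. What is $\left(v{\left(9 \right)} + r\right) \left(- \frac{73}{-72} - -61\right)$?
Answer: $- \frac{49115}{24} \approx -2046.5$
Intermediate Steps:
$v{\left(H \right)} = 1 + 2 H$ ($v{\left(H \right)} = 2 H + 1 = 1 + 2 H$)
$\left(v{\left(9 \right)} + r\right) \left(- \frac{73}{-72} - -61\right) = \left(\left(1 + 2 \cdot 9\right) - 52\right) \left(- \frac{73}{-72} - -61\right) = \left(\left(1 + 18\right) - 52\right) \left(\left(-73\right) \left(- \frac{1}{72}\right) + 61\right) = \left(19 - 52\right) \left(\frac{73}{72} + 61\right) = \left(-33\right) \frac{4465}{72} = - \frac{49115}{24}$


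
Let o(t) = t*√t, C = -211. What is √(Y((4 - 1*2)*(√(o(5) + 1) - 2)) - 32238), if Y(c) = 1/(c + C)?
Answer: I*√(32238 + 1/(215 - 2*√(1 + 5*√5))) ≈ 179.55*I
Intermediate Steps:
o(t) = t^(3/2)
Y(c) = 1/(-211 + c) (Y(c) = 1/(c - 211) = 1/(-211 + c))
√(Y((4 - 1*2)*(√(o(5) + 1) - 2)) - 32238) = √(1/(-211 + (4 - 1*2)*(√(5^(3/2) + 1) - 2)) - 32238) = √(1/(-211 + (4 - 2)*(√(5*√5 + 1) - 2)) - 32238) = √(1/(-211 + 2*(√(1 + 5*√5) - 2)) - 32238) = √(1/(-211 + 2*(-2 + √(1 + 5*√5))) - 32238) = √(1/(-211 + (-4 + 2*√(1 + 5*√5))) - 32238) = √(1/(-215 + 2*√(1 + 5*√5)) - 32238) = √(-32238 + 1/(-215 + 2*√(1 + 5*√5)))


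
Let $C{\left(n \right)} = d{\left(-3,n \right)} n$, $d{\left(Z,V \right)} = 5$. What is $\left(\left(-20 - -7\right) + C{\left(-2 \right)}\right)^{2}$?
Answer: $529$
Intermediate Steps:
$C{\left(n \right)} = 5 n$
$\left(\left(-20 - -7\right) + C{\left(-2 \right)}\right)^{2} = \left(\left(-20 - -7\right) + 5 \left(-2\right)\right)^{2} = \left(\left(-20 + 7\right) - 10\right)^{2} = \left(-13 - 10\right)^{2} = \left(-23\right)^{2} = 529$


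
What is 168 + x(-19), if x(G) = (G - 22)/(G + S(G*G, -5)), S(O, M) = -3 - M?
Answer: 2897/17 ≈ 170.41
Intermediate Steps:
x(G) = (-22 + G)/(2 + G) (x(G) = (G - 22)/(G + (-3 - 1*(-5))) = (-22 + G)/(G + (-3 + 5)) = (-22 + G)/(G + 2) = (-22 + G)/(2 + G))
168 + x(-19) = 168 + (-22 - 19)/(2 - 19) = 168 - 41/(-17) = 168 - 1/17*(-41) = 168 + 41/17 = 2897/17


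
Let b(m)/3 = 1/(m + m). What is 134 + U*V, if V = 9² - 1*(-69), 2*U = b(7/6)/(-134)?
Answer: 125017/938 ≈ 133.28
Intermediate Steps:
b(m) = 3/(2*m) (b(m) = 3/(m + m) = 3/((2*m)) = 3*(1/(2*m)) = 3/(2*m))
U = -9/1876 (U = ((3/(2*((7/6))))/(-134))/2 = ((3/(2*((7*(⅙)))))*(-1/134))/2 = ((3/(2*(7/6)))*(-1/134))/2 = (((3/2)*(6/7))*(-1/134))/2 = ((9/7)*(-1/134))/2 = (½)*(-9/938) = -9/1876 ≈ -0.0047974)
V = 150 (V = 81 + 69 = 150)
134 + U*V = 134 - 9/1876*150 = 134 - 675/938 = 125017/938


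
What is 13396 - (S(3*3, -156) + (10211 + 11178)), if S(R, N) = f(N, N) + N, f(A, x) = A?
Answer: -7681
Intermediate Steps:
S(R, N) = 2*N (S(R, N) = N + N = 2*N)
13396 - (S(3*3, -156) + (10211 + 11178)) = 13396 - (2*(-156) + (10211 + 11178)) = 13396 - (-312 + 21389) = 13396 - 1*21077 = 13396 - 21077 = -7681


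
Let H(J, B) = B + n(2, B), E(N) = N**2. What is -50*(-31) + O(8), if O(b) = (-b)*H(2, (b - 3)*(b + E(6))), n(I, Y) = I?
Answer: -226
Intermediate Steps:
H(J, B) = 2 + B (H(J, B) = B + 2 = 2 + B)
O(b) = -b*(2 + (-3 + b)*(36 + b)) (O(b) = (-b)*(2 + (b - 3)*(b + 6**2)) = (-b)*(2 + (-3 + b)*(b + 36)) = (-b)*(2 + (-3 + b)*(36 + b)) = -b*(2 + (-3 + b)*(36 + b)))
-50*(-31) + O(8) = -50*(-31) + 8*(106 - 1*8**2 - 33*8) = 1550 + 8*(106 - 1*64 - 264) = 1550 + 8*(106 - 64 - 264) = 1550 + 8*(-222) = 1550 - 1776 = -226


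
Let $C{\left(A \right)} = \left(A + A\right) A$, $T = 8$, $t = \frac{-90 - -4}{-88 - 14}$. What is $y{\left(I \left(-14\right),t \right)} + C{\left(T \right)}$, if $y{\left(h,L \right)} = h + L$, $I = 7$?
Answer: $\frac{1573}{51} \approx 30.843$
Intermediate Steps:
$t = \frac{43}{51}$ ($t = \frac{-90 + \left(-12 + 16\right)}{-102} = \left(-90 + 4\right) \left(- \frac{1}{102}\right) = \left(-86\right) \left(- \frac{1}{102}\right) = \frac{43}{51} \approx 0.84314$)
$y{\left(h,L \right)} = L + h$
$C{\left(A \right)} = 2 A^{2}$ ($C{\left(A \right)} = 2 A A = 2 A^{2}$)
$y{\left(I \left(-14\right),t \right)} + C{\left(T \right)} = \left(\frac{43}{51} + 7 \left(-14\right)\right) + 2 \cdot 8^{2} = \left(\frac{43}{51} - 98\right) + 2 \cdot 64 = - \frac{4955}{51} + 128 = \frac{1573}{51}$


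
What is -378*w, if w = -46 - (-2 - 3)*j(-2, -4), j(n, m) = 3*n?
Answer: 28728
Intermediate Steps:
w = -76 (w = -46 - (-2 - 3)*3*(-2) = -46 - (-5)*(-6) = -46 - 1*30 = -46 - 30 = -76)
-378*w = -378*(-76) = 28728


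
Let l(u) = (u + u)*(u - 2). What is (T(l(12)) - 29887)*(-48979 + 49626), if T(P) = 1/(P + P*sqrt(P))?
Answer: -1109163953687/57360 + 647*sqrt(15)/14340 ≈ -1.9337e+7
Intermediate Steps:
l(u) = 2*u*(-2 + u) (l(u) = (2*u)*(-2 + u) = 2*u*(-2 + u))
T(P) = 1/(P + P**(3/2))
(T(l(12)) - 29887)*(-48979 + 49626) = (1/(2*12*(-2 + 12) + (2*12*(-2 + 12))**(3/2)) - 29887)*(-48979 + 49626) = (1/(2*12*10 + (2*12*10)**(3/2)) - 29887)*647 = (1/(240 + 240**(3/2)) - 29887)*647 = (1/(240 + 960*sqrt(15)) - 29887)*647 = (-29887 + 1/(240 + 960*sqrt(15)))*647 = -19336889 + 647/(240 + 960*sqrt(15))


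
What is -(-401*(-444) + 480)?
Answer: -178524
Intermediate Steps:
-(-401*(-444) + 480) = -(178044 + 480) = -1*178524 = -178524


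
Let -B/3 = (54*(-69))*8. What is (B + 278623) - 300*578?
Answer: 194647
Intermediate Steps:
B = 89424 (B = -3*54*(-69)*8 = -(-11178)*8 = -3*(-29808) = 89424)
(B + 278623) - 300*578 = (89424 + 278623) - 300*578 = 368047 - 173400 = 194647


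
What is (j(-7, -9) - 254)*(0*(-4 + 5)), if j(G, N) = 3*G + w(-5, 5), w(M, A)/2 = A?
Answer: 0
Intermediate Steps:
w(M, A) = 2*A
j(G, N) = 10 + 3*G (j(G, N) = 3*G + 2*5 = 3*G + 10 = 10 + 3*G)
(j(-7, -9) - 254)*(0*(-4 + 5)) = ((10 + 3*(-7)) - 254)*(0*(-4 + 5)) = ((10 - 21) - 254)*(0*1) = (-11 - 254)*0 = -265*0 = 0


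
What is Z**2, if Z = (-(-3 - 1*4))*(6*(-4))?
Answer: 28224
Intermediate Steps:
Z = -168 (Z = -(-3 - 4)*(-24) = -1*(-7)*(-24) = 7*(-24) = -168)
Z**2 = (-168)**2 = 28224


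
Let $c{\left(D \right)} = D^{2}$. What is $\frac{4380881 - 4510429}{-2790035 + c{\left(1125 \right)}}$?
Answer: $\frac{64774}{762205} \approx 0.084982$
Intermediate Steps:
$\frac{4380881 - 4510429}{-2790035 + c{\left(1125 \right)}} = \frac{4380881 - 4510429}{-2790035 + 1125^{2}} = - \frac{129548}{-2790035 + 1265625} = - \frac{129548}{-1524410} = \left(-129548\right) \left(- \frac{1}{1524410}\right) = \frac{64774}{762205}$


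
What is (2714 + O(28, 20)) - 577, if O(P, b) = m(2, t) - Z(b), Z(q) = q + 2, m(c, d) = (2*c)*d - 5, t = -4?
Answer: 2094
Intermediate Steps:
m(c, d) = -5 + 2*c*d (m(c, d) = 2*c*d - 5 = -5 + 2*c*d)
Z(q) = 2 + q
O(P, b) = -23 - b (O(P, b) = (-5 + 2*2*(-4)) - (2 + b) = (-5 - 16) + (-2 - b) = -21 + (-2 - b) = -23 - b)
(2714 + O(28, 20)) - 577 = (2714 + (-23 - 1*20)) - 577 = (2714 + (-23 - 20)) - 577 = (2714 - 43) - 577 = 2671 - 577 = 2094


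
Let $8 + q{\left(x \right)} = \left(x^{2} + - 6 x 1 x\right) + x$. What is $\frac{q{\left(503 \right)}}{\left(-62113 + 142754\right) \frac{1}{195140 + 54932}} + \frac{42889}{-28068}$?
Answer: $- \frac{8875906332648649}{2263431588} \approx -3.9214 \cdot 10^{6}$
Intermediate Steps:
$q{\left(x \right)} = -8 + x - 5 x^{2}$ ($q{\left(x \right)} = -8 + \left(\left(x^{2} + - 6 x 1 x\right) + x\right) = -8 + \left(\left(x^{2} + - 6 x x\right) + x\right) = -8 + \left(\left(x^{2} - 6 x^{2}\right) + x\right) = -8 - \left(- x + 5 x^{2}\right) = -8 + x - 5 x^{2}$)
$\frac{q{\left(503 \right)}}{\left(-62113 + 142754\right) \frac{1}{195140 + 54932}} + \frac{42889}{-28068} = \frac{-8 + 503 - 5 \cdot 503^{2}}{\left(-62113 + 142754\right) \frac{1}{195140 + 54932}} + \frac{42889}{-28068} = \frac{-8 + 503 - 1265045}{80641 \cdot \frac{1}{250072}} + 42889 \left(- \frac{1}{28068}\right) = \frac{-8 + 503 - 1265045}{80641 \cdot \frac{1}{250072}} - \frac{42889}{28068} = - \frac{1264550}{\frac{80641}{250072}} - \frac{42889}{28068} = \left(-1264550\right) \frac{250072}{80641} - \frac{42889}{28068} = - \frac{316228547600}{80641} - \frac{42889}{28068} = - \frac{8875906332648649}{2263431588}$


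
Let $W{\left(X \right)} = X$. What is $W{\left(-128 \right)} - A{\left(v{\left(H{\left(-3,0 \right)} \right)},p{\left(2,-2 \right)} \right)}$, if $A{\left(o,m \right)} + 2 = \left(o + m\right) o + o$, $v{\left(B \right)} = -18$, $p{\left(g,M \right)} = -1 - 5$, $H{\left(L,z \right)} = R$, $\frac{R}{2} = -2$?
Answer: $-540$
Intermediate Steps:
$R = -4$ ($R = 2 \left(-2\right) = -4$)
$H{\left(L,z \right)} = -4$
$p{\left(g,M \right)} = -6$
$A{\left(o,m \right)} = -2 + o + o \left(m + o\right)$ ($A{\left(o,m \right)} = -2 + \left(\left(o + m\right) o + o\right) = -2 + \left(\left(m + o\right) o + o\right) = -2 + \left(o \left(m + o\right) + o\right) = -2 + \left(o + o \left(m + o\right)\right) = -2 + o + o \left(m + o\right)$)
$W{\left(-128 \right)} - A{\left(v{\left(H{\left(-3,0 \right)} \right)},p{\left(2,-2 \right)} \right)} = -128 - \left(-2 - 18 + \left(-18\right)^{2} - -108\right) = -128 - \left(-2 - 18 + 324 + 108\right) = -128 - 412 = -540$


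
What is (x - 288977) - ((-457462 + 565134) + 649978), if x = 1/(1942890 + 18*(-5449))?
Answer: -1930825862615/1844808 ≈ -1.0466e+6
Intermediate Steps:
x = 1/1844808 (x = 1/(1942890 - 98082) = 1/1844808 ≈ 5.4206e-7)
(x - 288977) - ((-457462 + 565134) + 649978) = (1/1844808 - 288977) - ((-457462 + 565134) + 649978) = -533107081415/1844808 - (107672 + 649978) = -533107081415/1844808 - 1*757650 = -533107081415/1844808 - 757650 = -1930825862615/1844808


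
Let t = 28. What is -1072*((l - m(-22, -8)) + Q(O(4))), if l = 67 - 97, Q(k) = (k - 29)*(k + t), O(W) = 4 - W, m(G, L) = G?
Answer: 879040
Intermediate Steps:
Q(k) = (-29 + k)*(28 + k) (Q(k) = (k - 29)*(k + 28) = (-29 + k)*(28 + k))
l = -30
-1072*((l - m(-22, -8)) + Q(O(4))) = -1072*((-30 - 1*(-22)) + (-812 + (4 - 1*4)**2 - (4 - 1*4))) = -1072*((-30 + 22) + (-812 + (4 - 4)**2 - (4 - 4))) = -1072*(-8 + (-812 + 0**2 - 1*0)) = -1072*(-8 + (-812 + 0 + 0)) = -1072*(-8 - 812) = -1072*(-820) = 879040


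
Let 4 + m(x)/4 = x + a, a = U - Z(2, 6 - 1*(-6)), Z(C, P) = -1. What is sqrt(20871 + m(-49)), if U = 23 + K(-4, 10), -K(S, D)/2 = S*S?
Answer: sqrt(20627) ≈ 143.62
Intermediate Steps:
K(S, D) = -2*S**2 (K(S, D) = -2*S*S = -2*S**2)
U = -9 (U = 23 - 2*(-4)**2 = 23 - 2*16 = 23 - 32 = -9)
a = -8 (a = -9 - 1*(-1) = -9 + 1 = -8)
m(x) = -48 + 4*x (m(x) = -16 + 4*(x - 8) = -16 + 4*(-8 + x) = -16 + (-32 + 4*x) = -48 + 4*x)
sqrt(20871 + m(-49)) = sqrt(20871 + (-48 + 4*(-49))) = sqrt(20871 + (-48 - 196)) = sqrt(20871 - 244) = sqrt(20627)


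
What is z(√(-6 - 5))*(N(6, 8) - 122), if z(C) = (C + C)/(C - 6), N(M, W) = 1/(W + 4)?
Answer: -16093/282 + 1463*I*√11/47 ≈ -57.067 + 103.24*I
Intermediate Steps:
N(M, W) = 1/(4 + W)
z(C) = 2*C/(-6 + C) (z(C) = (2*C)/(-6 + C) = 2*C/(-6 + C))
z(√(-6 - 5))*(N(6, 8) - 122) = (2*√(-6 - 5)/(-6 + √(-6 - 5)))*(1/(4 + 8) - 122) = (2*√(-11)/(-6 + √(-11)))*(1/12 - 122) = (2*(I*√11)/(-6 + I*√11))*(1/12 - 122) = (2*I*√11/(-6 + I*√11))*(-1463/12) = -1463*I*√11/(6*(-6 + I*√11))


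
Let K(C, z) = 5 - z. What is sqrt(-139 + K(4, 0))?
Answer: I*sqrt(134) ≈ 11.576*I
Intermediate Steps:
sqrt(-139 + K(4, 0)) = sqrt(-139 + (5 - 1*0)) = sqrt(-139 + (5 + 0)) = sqrt(-139 + 5) = sqrt(-134) = I*sqrt(134)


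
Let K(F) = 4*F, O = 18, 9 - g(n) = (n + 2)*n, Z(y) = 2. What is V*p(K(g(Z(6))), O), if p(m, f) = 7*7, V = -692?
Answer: -33908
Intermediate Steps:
g(n) = 9 - n*(2 + n) (g(n) = 9 - (n + 2)*n = 9 - (2 + n)*n = 9 - n*(2 + n))
p(m, f) = 49
V*p(K(g(Z(6))), O) = -692*49 = -33908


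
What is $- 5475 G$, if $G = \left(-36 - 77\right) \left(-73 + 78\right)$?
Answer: $3093375$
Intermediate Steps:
$G = -565$ ($G = \left(-113\right) 5 = -565$)
$- 5475 G = \left(-5475\right) \left(-565\right) = 3093375$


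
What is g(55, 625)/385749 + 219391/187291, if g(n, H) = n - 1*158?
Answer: 6508505222/5557485843 ≈ 1.1711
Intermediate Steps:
g(n, H) = -158 + n (g(n, H) = n - 158 = -158 + n)
g(55, 625)/385749 + 219391/187291 = (-158 + 55)/385749 + 219391/187291 = -103*1/385749 + 219391*(1/187291) = -103/385749 + 219391/187291 = 6508505222/5557485843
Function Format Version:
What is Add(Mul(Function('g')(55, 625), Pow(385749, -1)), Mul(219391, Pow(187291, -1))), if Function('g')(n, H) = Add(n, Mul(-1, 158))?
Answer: Rational(6508505222, 5557485843) ≈ 1.1711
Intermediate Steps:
Function('g')(n, H) = Add(-158, n) (Function('g')(n, H) = Add(n, -158) = Add(-158, n))
Add(Mul(Function('g')(55, 625), Pow(385749, -1)), Mul(219391, Pow(187291, -1))) = Add(Mul(Add(-158, 55), Pow(385749, -1)), Mul(219391, Pow(187291, -1))) = Add(Mul(-103, Rational(1, 385749)), Mul(219391, Rational(1, 187291))) = Add(Rational(-103, 385749), Rational(219391, 187291)) = Rational(6508505222, 5557485843)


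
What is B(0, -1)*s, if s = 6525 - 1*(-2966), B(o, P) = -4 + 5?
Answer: 9491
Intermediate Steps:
B(o, P) = 1
s = 9491 (s = 6525 + 2966 = 9491)
B(0, -1)*s = 1*9491 = 9491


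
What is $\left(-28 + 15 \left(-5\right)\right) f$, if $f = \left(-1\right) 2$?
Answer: $206$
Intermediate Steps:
$f = -2$
$\left(-28 + 15 \left(-5\right)\right) f = \left(-28 + 15 \left(-5\right)\right) \left(-2\right) = \left(-28 - 75\right) \left(-2\right) = \left(-103\right) \left(-2\right) = 206$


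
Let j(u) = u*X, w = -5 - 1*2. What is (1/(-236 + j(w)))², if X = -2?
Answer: 1/49284 ≈ 2.0291e-5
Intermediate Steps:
w = -7 (w = -5 - 2 = -7)
j(u) = -2*u (j(u) = u*(-2) = -2*u)
(1/(-236 + j(w)))² = (1/(-236 - 2*(-7)))² = (1/(-236 + 14))² = (1/(-222))² = (-1/222)² = 1/49284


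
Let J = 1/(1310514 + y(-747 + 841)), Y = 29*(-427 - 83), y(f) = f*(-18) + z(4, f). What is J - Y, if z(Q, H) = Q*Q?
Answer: 19357714021/1308838 ≈ 14790.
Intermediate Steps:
z(Q, H) = Q²
y(f) = 16 - 18*f (y(f) = f*(-18) + 4² = -18*f + 16 = 16 - 18*f)
Y = -14790 (Y = 29*(-510) = -14790)
J = 1/1308838 (J = 1/(1310514 + (16 - 18*(-747 + 841))) = 1/(1310514 + (16 - 18*94)) = 1/(1310514 + (16 - 1692)) = 1/(1310514 - 1676) = 1/1308838 ≈ 7.6404e-7)
J - Y = 1/1308838 - 1*(-14790) = 1/1308838 + 14790 = 19357714021/1308838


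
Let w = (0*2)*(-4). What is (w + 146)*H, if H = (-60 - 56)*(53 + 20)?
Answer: -1236328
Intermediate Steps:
H = -8468 (H = -116*73 = -8468)
w = 0 (w = 0*(-4) = 0)
(w + 146)*H = (0 + 146)*(-8468) = 146*(-8468) = -1236328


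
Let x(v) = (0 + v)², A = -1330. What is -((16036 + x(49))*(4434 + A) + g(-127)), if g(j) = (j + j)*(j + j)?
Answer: -57292964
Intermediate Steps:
x(v) = v²
g(j) = 4*j² (g(j) = (2*j)*(2*j) = 4*j²)
-((16036 + x(49))*(4434 + A) + g(-127)) = -((16036 + 49²)*(4434 - 1330) + 4*(-127)²) = -((16036 + 2401)*3104 + 4*16129) = -(18437*3104 + 64516) = -(57228448 + 64516) = -1*57292964 = -57292964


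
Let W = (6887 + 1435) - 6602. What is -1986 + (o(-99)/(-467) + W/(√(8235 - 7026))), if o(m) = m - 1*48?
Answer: -927315/467 + 1720*√1209/1209 ≈ -1936.2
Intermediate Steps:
o(m) = -48 + m (o(m) = m - 48 = -48 + m)
W = 1720 (W = 8322 - 6602 = 1720)
-1986 + (o(-99)/(-467) + W/(√(8235 - 7026))) = -1986 + ((-48 - 99)/(-467) + 1720/(√(8235 - 7026))) = -1986 + (-147*(-1/467) + 1720/(√1209)) = -1986 + (147/467 + 1720*(√1209/1209)) = -1986 + (147/467 + 1720*√1209/1209) = -927315/467 + 1720*√1209/1209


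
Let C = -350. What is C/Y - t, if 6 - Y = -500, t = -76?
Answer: 19053/253 ≈ 75.308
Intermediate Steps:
Y = 506 (Y = 6 - 1*(-500) = 6 + 500 = 506)
C/Y - t = -350/506 - 1*(-76) = -350*1/506 + 76 = -175/253 + 76 = 19053/253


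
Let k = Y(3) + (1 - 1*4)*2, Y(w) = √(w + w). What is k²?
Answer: (6 - √6)² ≈ 12.606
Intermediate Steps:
Y(w) = √2*√w (Y(w) = √(2*w) = √2*√w)
k = -6 + √6 (k = √2*√3 + (1 - 1*4)*2 = √6 + (1 - 4)*2 = √6 - 3*2 = √6 - 6 = -6 + √6 ≈ -3.5505)
k² = (-6 + √6)²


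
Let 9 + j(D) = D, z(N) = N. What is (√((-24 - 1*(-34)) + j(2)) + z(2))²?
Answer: (2 + √3)² ≈ 13.928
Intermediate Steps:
j(D) = -9 + D
(√((-24 - 1*(-34)) + j(2)) + z(2))² = (√((-24 - 1*(-34)) + (-9 + 2)) + 2)² = (√((-24 + 34) - 7) + 2)² = (√(10 - 7) + 2)² = (√3 + 2)² = (2 + √3)²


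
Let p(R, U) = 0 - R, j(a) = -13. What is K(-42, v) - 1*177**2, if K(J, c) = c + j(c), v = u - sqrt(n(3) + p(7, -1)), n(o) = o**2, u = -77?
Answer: -31419 - sqrt(2) ≈ -31420.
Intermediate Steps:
p(R, U) = -R
v = -77 - sqrt(2) (v = -77 - sqrt(3**2 - 1*7) = -77 - sqrt(9 - 7) = -77 - sqrt(2) ≈ -78.414)
K(J, c) = -13 + c (K(J, c) = c - 13 = -13 + c)
K(-42, v) - 1*177**2 = (-13 + (-77 - sqrt(2))) - 1*177**2 = (-90 - sqrt(2)) - 1*31329 = (-90 - sqrt(2)) - 31329 = -31419 - sqrt(2)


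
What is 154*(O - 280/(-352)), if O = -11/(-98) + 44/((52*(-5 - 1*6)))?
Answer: 23285/182 ≈ 127.94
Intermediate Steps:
O = 45/1274 (O = -11*(-1/98) + 44/((52*(-5 - 6))) = 11/98 + 44/((52*(-11))) = 11/98 + 44/(-572) = 11/98 + 44*(-1/572) = 11/98 - 1/13 = 45/1274 ≈ 0.035322)
154*(O - 280/(-352)) = 154*(45/1274 - 280/(-352)) = 154*(45/1274 - 280*(-1/352)) = 154*(45/1274 + 35/44) = 154*(23285/28028) = 23285/182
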